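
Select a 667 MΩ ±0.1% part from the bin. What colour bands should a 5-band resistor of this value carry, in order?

667000000 Ω = 667 × 10^6.
6 → blue
6 → blue
7 → violet
Multiplier 10^6 → blue.
±0.1% tolerance → violet.

blue, blue, violet, blue, violet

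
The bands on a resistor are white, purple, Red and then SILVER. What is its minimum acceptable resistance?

White → 9 (first significant figure)
Violet → 7 (second significant figure)
Red → ×10^2 multiplier
Silver → ±10% tolerance
97 × 100 = 9700 Ω
Minimum = 9700 × (1 − 10/100) = 8730 Ω.

8730 Ω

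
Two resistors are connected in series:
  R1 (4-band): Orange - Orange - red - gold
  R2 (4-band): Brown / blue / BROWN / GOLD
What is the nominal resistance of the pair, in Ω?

3460 Ω

R1: orange, orange → 33; red ×10^2 → 3300 Ω.
R2: brown, blue → 16; brown ×10 → 160 Ω.
Series: 3300 + 160 = 3460 Ω.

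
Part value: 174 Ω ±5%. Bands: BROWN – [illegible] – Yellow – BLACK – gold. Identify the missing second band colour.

violet

174 Ω = 174 × 10^0.
The second band gives digit 7 of the significand, and 7 is violet.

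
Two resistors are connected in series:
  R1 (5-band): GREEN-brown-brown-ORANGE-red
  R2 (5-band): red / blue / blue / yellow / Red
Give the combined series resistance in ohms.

R1: green, brown, brown → 511; orange ×10^3 → 511000 Ω.
R2: red, blue, blue → 266; yellow ×10^4 → 2660000 Ω.
Series: 511000 + 2660000 = 3171000 Ω.

3171000 Ω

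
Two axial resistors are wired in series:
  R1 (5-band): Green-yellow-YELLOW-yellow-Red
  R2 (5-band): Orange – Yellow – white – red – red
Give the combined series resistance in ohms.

R1: green, yellow, yellow → 544; yellow ×10^4 → 5440000 Ω.
R2: orange, yellow, white → 349; red ×10^2 → 34900 Ω.
Series: 5440000 + 34900 = 5474900 Ω.

5474900 Ω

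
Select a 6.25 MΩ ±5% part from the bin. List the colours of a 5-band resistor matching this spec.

6250000 Ω = 625 × 10^4.
6 → blue
2 → red
5 → green
Multiplier 10^4 → yellow.
±5% tolerance → gold.

blue, red, green, yellow, gold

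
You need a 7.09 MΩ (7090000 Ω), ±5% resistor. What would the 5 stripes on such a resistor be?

violet, black, white, yellow, gold

7090000 Ω = 709 × 10^4.
7 → violet
0 → black
9 → white
Multiplier 10^4 → yellow.
±5% tolerance → gold.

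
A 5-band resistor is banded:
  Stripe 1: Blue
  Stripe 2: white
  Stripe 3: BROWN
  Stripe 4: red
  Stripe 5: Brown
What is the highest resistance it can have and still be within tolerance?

Blue → 6 (first significant figure)
White → 9 (second significant figure)
Brown → 1 (third significant figure)
Red → ×10^2 multiplier
Brown → ±1% tolerance
691 × 100 = 69100 Ω
Highest = 69100 × (1 + 1/100) = 69791 Ω.

69791 Ω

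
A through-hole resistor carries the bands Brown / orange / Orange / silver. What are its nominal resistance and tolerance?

13000 Ω ±10%

Brown → 1 (first significant figure)
Orange → 3 (second significant figure)
Orange → ×10^3 multiplier
Silver → ±10% tolerance
13 × 1000 = 13000 Ω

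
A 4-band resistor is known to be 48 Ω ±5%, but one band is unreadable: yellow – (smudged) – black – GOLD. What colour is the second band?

grey

48 Ω = 48 × 10^0.
The second band gives digit 8 of the significand, and 8 is grey.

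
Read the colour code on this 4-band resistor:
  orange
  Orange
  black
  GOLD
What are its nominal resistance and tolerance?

33 Ω ±5%

Orange → 3 (first significant figure)
Orange → 3 (second significant figure)
Black → ×1 multiplier
Gold → ±5% tolerance
33 × 1 = 33 Ω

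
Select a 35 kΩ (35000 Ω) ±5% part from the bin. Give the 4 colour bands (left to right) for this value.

35000 Ω = 35 × 10^3.
3 → orange
5 → green
Multiplier 10^3 → orange.
±5% tolerance → gold.

orange, green, orange, gold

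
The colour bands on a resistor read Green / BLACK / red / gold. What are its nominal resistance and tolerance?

5000 Ω ±5%

Green → 5 (first significant figure)
Black → 0 (second significant figure)
Red → ×10^2 multiplier
Gold → ±5% tolerance
50 × 100 = 5000 Ω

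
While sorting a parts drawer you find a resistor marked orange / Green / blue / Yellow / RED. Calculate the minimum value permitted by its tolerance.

3488800 Ω

Orange → 3 (first significant figure)
Green → 5 (second significant figure)
Blue → 6 (third significant figure)
Yellow → ×10^4 multiplier
Red → ±2% tolerance
356 × 10000 = 3560000 Ω
Minimum = 3560000 × (1 − 2/100) = 3488800 Ω.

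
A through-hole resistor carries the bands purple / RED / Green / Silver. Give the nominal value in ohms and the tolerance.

7200000 Ω ±10%

Violet → 7 (first significant figure)
Red → 2 (second significant figure)
Green → ×10^5 multiplier
Silver → ±10% tolerance
72 × 100000 = 7200000 Ω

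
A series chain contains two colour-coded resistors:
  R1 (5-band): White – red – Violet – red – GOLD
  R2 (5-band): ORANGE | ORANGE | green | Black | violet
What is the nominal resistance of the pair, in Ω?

R1: white, red, violet → 927; red ×10^2 → 92700 Ω.
R2: orange, orange, green → 335; black ×1 → 335 Ω.
Series: 92700 + 335 = 93035 Ω.

93035 Ω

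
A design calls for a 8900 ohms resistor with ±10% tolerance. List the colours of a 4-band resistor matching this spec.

8900 Ω = 89 × 10^2.
8 → grey
9 → white
Multiplier 10^2 → red.
±10% tolerance → silver.

grey, white, red, silver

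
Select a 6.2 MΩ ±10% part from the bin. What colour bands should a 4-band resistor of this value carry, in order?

6200000 Ω = 62 × 10^5.
6 → blue
2 → red
Multiplier 10^5 → green.
±10% tolerance → silver.

blue, red, green, silver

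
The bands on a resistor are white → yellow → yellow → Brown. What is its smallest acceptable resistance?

930600 Ω

White → 9 (first significant figure)
Yellow → 4 (second significant figure)
Yellow → ×10^4 multiplier
Brown → ±1% tolerance
94 × 10000 = 940000 Ω
Smallest = 940000 × (1 − 1/100) = 930600 Ω.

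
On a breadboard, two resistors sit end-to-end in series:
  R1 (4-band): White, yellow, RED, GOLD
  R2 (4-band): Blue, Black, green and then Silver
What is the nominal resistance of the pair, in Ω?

R1: white, yellow → 94; red ×10^2 → 9400 Ω.
R2: blue, black → 60; green ×10^5 → 6000000 Ω.
Series: 9400 + 6000000 = 6009400 Ω.

6009400 Ω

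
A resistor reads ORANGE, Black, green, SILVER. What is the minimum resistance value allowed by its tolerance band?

Orange → 3 (first significant figure)
Black → 0 (second significant figure)
Green → ×10^5 multiplier
Silver → ±10% tolerance
30 × 100000 = 3000000 Ω
Minimum = 3000000 × (1 − 10/100) = 2700000 Ω.

2700000 Ω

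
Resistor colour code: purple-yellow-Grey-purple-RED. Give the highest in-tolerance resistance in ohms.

7629600000 Ω

Violet → 7 (first significant figure)
Yellow → 4 (second significant figure)
Grey → 8 (third significant figure)
Violet → ×10^7 multiplier
Red → ±2% tolerance
748 × 10000000 = 7480000000 Ω
Highest = 7480000000 × (1 + 2/100) = 7629600000 Ω.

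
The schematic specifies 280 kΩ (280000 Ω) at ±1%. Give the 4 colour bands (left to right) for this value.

280000 Ω = 28 × 10^4.
2 → red
8 → grey
Multiplier 10^4 → yellow.
±1% tolerance → brown.

red, grey, yellow, brown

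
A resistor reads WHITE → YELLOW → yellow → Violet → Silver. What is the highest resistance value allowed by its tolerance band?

10384000000 Ω

White → 9 (first significant figure)
Yellow → 4 (second significant figure)
Yellow → 4 (third significant figure)
Violet → ×10^7 multiplier
Silver → ±10% tolerance
944 × 10000000 = 9440000000 Ω
Highest = 9440000000 × (1 + 10/100) = 10384000000 Ω.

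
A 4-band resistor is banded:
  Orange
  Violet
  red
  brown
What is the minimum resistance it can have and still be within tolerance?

Orange → 3 (first significant figure)
Violet → 7 (second significant figure)
Red → ×10^2 multiplier
Brown → ±1% tolerance
37 × 100 = 3700 Ω
Minimum = 3700 × (1 − 1/100) = 3663 Ω.

3663 Ω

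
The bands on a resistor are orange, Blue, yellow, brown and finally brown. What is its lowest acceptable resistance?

Orange → 3 (first significant figure)
Blue → 6 (second significant figure)
Yellow → 4 (third significant figure)
Brown → ×10 multiplier
Brown → ±1% tolerance
364 × 10 = 3640 Ω
Lowest = 3640 × (1 − 1/100) = 3603.6 Ω.

3603.6 Ω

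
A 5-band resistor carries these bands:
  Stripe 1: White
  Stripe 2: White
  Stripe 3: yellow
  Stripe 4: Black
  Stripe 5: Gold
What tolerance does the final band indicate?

±5%

The last band, gold, is the tolerance band.
Gold corresponds to ±5%.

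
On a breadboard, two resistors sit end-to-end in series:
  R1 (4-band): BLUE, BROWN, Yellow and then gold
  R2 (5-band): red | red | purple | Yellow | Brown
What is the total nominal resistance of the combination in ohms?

2880000 Ω

R1: blue, brown → 61; yellow ×10^4 → 610000 Ω.
R2: red, red, violet → 227; yellow ×10^4 → 2270000 Ω.
Series: 610000 + 2270000 = 2880000 Ω.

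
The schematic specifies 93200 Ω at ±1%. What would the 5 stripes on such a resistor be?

white, orange, red, red, brown

93200 Ω = 932 × 10^2.
9 → white
3 → orange
2 → red
Multiplier 10^2 → red.
±1% tolerance → brown.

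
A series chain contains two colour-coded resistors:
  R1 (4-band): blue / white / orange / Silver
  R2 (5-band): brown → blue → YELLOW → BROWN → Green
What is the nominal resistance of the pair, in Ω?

R1: blue, white → 69; orange ×10^3 → 69000 Ω.
R2: brown, blue, yellow → 164; brown ×10 → 1640 Ω.
Series: 69000 + 1640 = 70640 Ω.

70640 Ω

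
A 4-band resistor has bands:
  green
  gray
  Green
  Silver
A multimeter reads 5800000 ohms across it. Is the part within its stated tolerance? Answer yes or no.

yes

Green → 5 (first significant figure)
Grey → 8 (second significant figure)
Green → ×10^5 multiplier
Silver → ±10% tolerance
58 × 100000 = 5800000 Ω
Allowed range: 5220000 Ω to 6380000 Ω.
5800000 ohms lies inside that range.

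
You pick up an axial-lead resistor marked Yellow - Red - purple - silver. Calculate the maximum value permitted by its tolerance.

Yellow → 4 (first significant figure)
Red → 2 (second significant figure)
Violet → ×10^7 multiplier
Silver → ±10% tolerance
42 × 10000000 = 420000000 Ω
Maximum = 420000000 × (1 + 10/100) = 462000000 Ω.

462000000 Ω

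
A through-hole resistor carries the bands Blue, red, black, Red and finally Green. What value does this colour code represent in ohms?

62000 Ω

Blue → 6 (first significant figure)
Red → 2 (second significant figure)
Black → 0 (third significant figure)
Red → ×10^2 multiplier
620 × 100 = 62000 Ω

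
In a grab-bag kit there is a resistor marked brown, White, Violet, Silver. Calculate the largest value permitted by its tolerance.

Brown → 1 (first significant figure)
White → 9 (second significant figure)
Violet → ×10^7 multiplier
Silver → ±10% tolerance
19 × 10000000 = 190000000 Ω
Largest = 190000000 × (1 + 10/100) = 209000000 Ω.

209000000 Ω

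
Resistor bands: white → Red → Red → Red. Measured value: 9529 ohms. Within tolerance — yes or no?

no

White → 9 (first significant figure)
Red → 2 (second significant figure)
Red → ×10^2 multiplier
Red → ±2% tolerance
92 × 100 = 9200 Ω
Allowed range: 9016 Ω to 9384 Ω.
9529 ohms lies outside that range.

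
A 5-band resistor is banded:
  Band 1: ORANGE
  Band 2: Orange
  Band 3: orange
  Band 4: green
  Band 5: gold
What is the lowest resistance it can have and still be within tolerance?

Orange → 3 (first significant figure)
Orange → 3 (second significant figure)
Orange → 3 (third significant figure)
Green → ×10^5 multiplier
Gold → ±5% tolerance
333 × 100000 = 33300000 Ω
Lowest = 33300000 × (1 − 5/100) = 31635000 Ω.

31635000 Ω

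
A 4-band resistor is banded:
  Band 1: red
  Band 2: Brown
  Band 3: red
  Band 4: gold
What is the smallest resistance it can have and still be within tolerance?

Red → 2 (first significant figure)
Brown → 1 (second significant figure)
Red → ×10^2 multiplier
Gold → ±5% tolerance
21 × 100 = 2100 Ω
Smallest = 2100 × (1 − 5/100) = 1995 Ω.

1995 Ω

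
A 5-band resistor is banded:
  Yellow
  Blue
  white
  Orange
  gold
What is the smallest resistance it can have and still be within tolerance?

Yellow → 4 (first significant figure)
Blue → 6 (second significant figure)
White → 9 (third significant figure)
Orange → ×10^3 multiplier
Gold → ±5% tolerance
469 × 1000 = 469000 Ω
Smallest = 469000 × (1 − 5/100) = 445550 Ω.

445550 Ω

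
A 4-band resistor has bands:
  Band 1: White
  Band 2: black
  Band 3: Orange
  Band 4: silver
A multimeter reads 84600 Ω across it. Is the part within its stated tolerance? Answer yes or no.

yes

White → 9 (first significant figure)
Black → 0 (second significant figure)
Orange → ×10^3 multiplier
Silver → ±10% tolerance
90 × 1000 = 90000 Ω
Allowed range: 81000 Ω to 99000 Ω.
84600 Ω lies inside that range.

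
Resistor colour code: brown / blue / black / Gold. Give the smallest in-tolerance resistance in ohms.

Brown → 1 (first significant figure)
Blue → 6 (second significant figure)
Black → ×1 multiplier
Gold → ±5% tolerance
16 × 1 = 16 Ω
Smallest = 16 × (1 − 5/100) = 15.2 Ω.

15.2 Ω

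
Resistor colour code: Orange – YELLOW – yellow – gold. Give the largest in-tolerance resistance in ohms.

357000 Ω

Orange → 3 (first significant figure)
Yellow → 4 (second significant figure)
Yellow → ×10^4 multiplier
Gold → ±5% tolerance
34 × 10000 = 340000 Ω
Largest = 340000 × (1 + 5/100) = 357000 Ω.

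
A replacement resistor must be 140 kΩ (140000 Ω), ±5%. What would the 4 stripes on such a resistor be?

brown, yellow, yellow, gold

140000 Ω = 14 × 10^4.
1 → brown
4 → yellow
Multiplier 10^4 → yellow.
±5% tolerance → gold.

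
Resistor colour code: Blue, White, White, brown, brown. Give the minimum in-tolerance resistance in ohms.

6920.1 Ω

Blue → 6 (first significant figure)
White → 9 (second significant figure)
White → 9 (third significant figure)
Brown → ×10 multiplier
Brown → ±1% tolerance
699 × 10 = 6990 Ω
Minimum = 6990 × (1 − 1/100) = 6920.1 Ω.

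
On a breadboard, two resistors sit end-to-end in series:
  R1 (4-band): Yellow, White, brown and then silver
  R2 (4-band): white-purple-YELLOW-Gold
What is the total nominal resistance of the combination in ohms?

970490 Ω

R1: yellow, white → 49; brown ×10 → 490 Ω.
R2: white, violet → 97; yellow ×10^4 → 970000 Ω.
Series: 490 + 970000 = 970490 Ω.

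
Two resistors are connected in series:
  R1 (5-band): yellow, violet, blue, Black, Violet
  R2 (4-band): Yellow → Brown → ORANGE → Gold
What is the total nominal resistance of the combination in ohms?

R1: yellow, violet, blue → 476; black ×1 → 476 Ω.
R2: yellow, brown → 41; orange ×10^3 → 41000 Ω.
Series: 476 + 41000 = 41476 Ω.

41476 Ω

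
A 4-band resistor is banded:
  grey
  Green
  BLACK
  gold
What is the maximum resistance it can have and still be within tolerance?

Grey → 8 (first significant figure)
Green → 5 (second significant figure)
Black → ×1 multiplier
Gold → ±5% tolerance
85 × 1 = 85 Ω
Maximum = 85 × (1 + 5/100) = 89.25 Ω.

89.25 Ω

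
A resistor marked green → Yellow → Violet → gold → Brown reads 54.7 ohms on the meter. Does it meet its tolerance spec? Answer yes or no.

Green → 5 (first significant figure)
Yellow → 4 (second significant figure)
Violet → 7 (third significant figure)
Gold → ×0.1 multiplier
Brown → ±1% tolerance
547 × 0.1 = 54.7 Ω
Allowed range: 54.153 Ω to 55.247 Ω.
54.7 ohms lies inside that range.

yes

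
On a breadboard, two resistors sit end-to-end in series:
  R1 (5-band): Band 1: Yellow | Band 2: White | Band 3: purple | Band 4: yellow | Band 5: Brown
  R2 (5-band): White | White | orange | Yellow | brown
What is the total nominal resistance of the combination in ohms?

14900000 Ω

R1: yellow, white, violet → 497; yellow ×10^4 → 4970000 Ω.
R2: white, white, orange → 993; yellow ×10^4 → 9930000 Ω.
Series: 4970000 + 9930000 = 14900000 Ω.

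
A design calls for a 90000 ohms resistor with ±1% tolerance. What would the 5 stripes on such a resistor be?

90000 Ω = 900 × 10^2.
9 → white
0 → black
0 → black
Multiplier 10^2 → red.
±1% tolerance → brown.

white, black, black, red, brown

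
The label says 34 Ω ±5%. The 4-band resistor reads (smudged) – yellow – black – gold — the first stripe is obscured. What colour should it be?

orange

34 Ω = 34 × 10^0.
The first band gives digit 3 of the significand, and 3 is orange.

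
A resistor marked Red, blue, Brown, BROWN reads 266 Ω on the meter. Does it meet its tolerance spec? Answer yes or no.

no

Red → 2 (first significant figure)
Blue → 6 (second significant figure)
Brown → ×10 multiplier
Brown → ±1% tolerance
26 × 10 = 260 Ω
Allowed range: 257.4 Ω to 262.6 Ω.
266 Ω lies outside that range.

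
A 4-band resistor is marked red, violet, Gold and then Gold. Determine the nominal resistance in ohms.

Red → 2 (first significant figure)
Violet → 7 (second significant figure)
Gold → ×0.1 multiplier
27 × 0.1 = 2.7 Ω

2.7 Ω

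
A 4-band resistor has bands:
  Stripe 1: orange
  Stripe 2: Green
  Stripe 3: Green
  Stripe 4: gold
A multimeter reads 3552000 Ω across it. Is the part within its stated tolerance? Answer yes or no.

yes

Orange → 3 (first significant figure)
Green → 5 (second significant figure)
Green → ×10^5 multiplier
Gold → ±5% tolerance
35 × 100000 = 3500000 Ω
Allowed range: 3325000 Ω to 3675000 Ω.
3552000 Ω lies inside that range.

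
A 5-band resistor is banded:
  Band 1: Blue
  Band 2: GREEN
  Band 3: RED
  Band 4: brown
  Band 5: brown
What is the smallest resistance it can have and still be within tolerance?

6454.8 Ω

Blue → 6 (first significant figure)
Green → 5 (second significant figure)
Red → 2 (third significant figure)
Brown → ×10 multiplier
Brown → ±1% tolerance
652 × 10 = 6520 Ω
Smallest = 6520 × (1 − 1/100) = 6454.8 Ω.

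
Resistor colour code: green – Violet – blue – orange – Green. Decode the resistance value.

Green → 5 (first significant figure)
Violet → 7 (second significant figure)
Blue → 6 (third significant figure)
Orange → ×10^3 multiplier
576 × 1000 = 576000 Ω

576000 Ω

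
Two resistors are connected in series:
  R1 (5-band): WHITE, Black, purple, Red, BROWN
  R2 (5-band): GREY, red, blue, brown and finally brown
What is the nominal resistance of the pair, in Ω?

R1: white, black, violet → 907; red ×10^2 → 90700 Ω.
R2: grey, red, blue → 826; brown ×10 → 8260 Ω.
Series: 90700 + 8260 = 98960 Ω.

98960 Ω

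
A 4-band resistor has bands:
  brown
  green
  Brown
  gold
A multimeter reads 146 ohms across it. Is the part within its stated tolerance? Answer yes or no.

yes

Brown → 1 (first significant figure)
Green → 5 (second significant figure)
Brown → ×10 multiplier
Gold → ±5% tolerance
15 × 10 = 150 Ω
Allowed range: 142.5 Ω to 157.5 Ω.
146 ohms lies inside that range.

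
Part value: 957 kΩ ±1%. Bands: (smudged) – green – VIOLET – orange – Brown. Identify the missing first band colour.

957000 Ω = 957 × 10^3.
The first band gives digit 9 of the significand, and 9 is white.

white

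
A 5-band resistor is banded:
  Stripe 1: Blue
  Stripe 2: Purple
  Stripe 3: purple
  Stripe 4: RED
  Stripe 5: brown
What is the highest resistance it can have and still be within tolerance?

68377 Ω

Blue → 6 (first significant figure)
Violet → 7 (second significant figure)
Violet → 7 (third significant figure)
Red → ×10^2 multiplier
Brown → ±1% tolerance
677 × 100 = 67700 Ω
Highest = 67700 × (1 + 1/100) = 68377 Ω.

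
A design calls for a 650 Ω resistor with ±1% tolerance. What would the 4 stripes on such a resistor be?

blue, green, brown, brown

650 Ω = 65 × 10^1.
6 → blue
5 → green
Multiplier 10^1 → brown.
±1% tolerance → brown.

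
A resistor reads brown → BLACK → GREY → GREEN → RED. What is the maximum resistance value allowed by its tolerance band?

11016000 Ω

Brown → 1 (first significant figure)
Black → 0 (second significant figure)
Grey → 8 (third significant figure)
Green → ×10^5 multiplier
Red → ±2% tolerance
108 × 100000 = 10800000 Ω
Maximum = 10800000 × (1 + 2/100) = 11016000 Ω.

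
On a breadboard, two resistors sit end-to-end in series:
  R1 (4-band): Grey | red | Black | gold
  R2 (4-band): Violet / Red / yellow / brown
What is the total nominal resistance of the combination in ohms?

720082 Ω

R1: grey, red → 82; black ×1 → 82 Ω.
R2: violet, red → 72; yellow ×10^4 → 720000 Ω.
Series: 82 + 720000 = 720082 Ω.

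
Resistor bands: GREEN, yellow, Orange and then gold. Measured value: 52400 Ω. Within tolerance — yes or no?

yes

Green → 5 (first significant figure)
Yellow → 4 (second significant figure)
Orange → ×10^3 multiplier
Gold → ±5% tolerance
54 × 1000 = 54000 Ω
Allowed range: 51300 Ω to 56700 Ω.
52400 Ω lies inside that range.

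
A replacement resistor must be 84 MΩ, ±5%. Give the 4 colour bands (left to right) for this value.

84000000 Ω = 84 × 10^6.
8 → grey
4 → yellow
Multiplier 10^6 → blue.
±5% tolerance → gold.

grey, yellow, blue, gold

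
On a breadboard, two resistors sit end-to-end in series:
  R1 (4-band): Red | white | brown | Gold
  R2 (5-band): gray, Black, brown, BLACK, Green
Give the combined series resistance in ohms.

R1: red, white → 29; brown ×10 → 290 Ω.
R2: grey, black, brown → 801; black ×1 → 801 Ω.
Series: 290 + 801 = 1091 Ω.

1091 Ω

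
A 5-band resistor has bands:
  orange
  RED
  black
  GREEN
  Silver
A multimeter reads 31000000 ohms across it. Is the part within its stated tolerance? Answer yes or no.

Orange → 3 (first significant figure)
Red → 2 (second significant figure)
Black → 0 (third significant figure)
Green → ×10^5 multiplier
Silver → ±10% tolerance
320 × 100000 = 32000000 Ω
Allowed range: 28800000 Ω to 35200000 Ω.
31000000 ohms lies inside that range.

yes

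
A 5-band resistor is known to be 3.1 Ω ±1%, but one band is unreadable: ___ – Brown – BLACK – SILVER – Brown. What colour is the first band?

3.1 Ω = 310 × 10^-2.
The first band gives digit 3 of the significand, and 3 is orange.

orange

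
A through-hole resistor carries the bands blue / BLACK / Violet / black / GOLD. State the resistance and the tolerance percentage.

607 Ω ±5%

Blue → 6 (first significant figure)
Black → 0 (second significant figure)
Violet → 7 (third significant figure)
Black → ×1 multiplier
Gold → ±5% tolerance
607 × 1 = 607 Ω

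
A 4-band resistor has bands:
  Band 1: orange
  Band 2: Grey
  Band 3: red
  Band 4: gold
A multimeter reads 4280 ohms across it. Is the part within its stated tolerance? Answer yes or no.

Orange → 3 (first significant figure)
Grey → 8 (second significant figure)
Red → ×10^2 multiplier
Gold → ±5% tolerance
38 × 100 = 3800 Ω
Allowed range: 3610 Ω to 3990 Ω.
4280 ohms lies outside that range.

no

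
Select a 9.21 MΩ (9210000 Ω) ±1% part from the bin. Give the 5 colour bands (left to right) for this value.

9210000 Ω = 921 × 10^4.
9 → white
2 → red
1 → brown
Multiplier 10^4 → yellow.
±1% tolerance → brown.

white, red, brown, yellow, brown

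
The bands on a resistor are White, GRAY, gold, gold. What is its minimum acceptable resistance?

White → 9 (first significant figure)
Grey → 8 (second significant figure)
Gold → ×0.1 multiplier
Gold → ±5% tolerance
98 × 0.1 = 9.8 Ω
Minimum = 9.8 × (1 − 5/100) = 9.31 Ω.

9.31 Ω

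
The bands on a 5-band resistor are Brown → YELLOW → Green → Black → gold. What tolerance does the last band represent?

±5%

The last band, gold, is the tolerance band.
Gold corresponds to ±5%.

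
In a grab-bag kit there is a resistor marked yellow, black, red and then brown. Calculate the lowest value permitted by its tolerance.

3960 Ω

Yellow → 4 (first significant figure)
Black → 0 (second significant figure)
Red → ×10^2 multiplier
Brown → ±1% tolerance
40 × 100 = 4000 Ω
Lowest = 4000 × (1 − 1/100) = 3960 Ω.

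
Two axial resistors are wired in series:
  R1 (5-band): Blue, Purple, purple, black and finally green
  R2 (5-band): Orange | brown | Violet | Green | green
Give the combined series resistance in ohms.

31700677 Ω

R1: blue, violet, violet → 677; black ×1 → 677 Ω.
R2: orange, brown, violet → 317; green ×10^5 → 31700000 Ω.
Series: 677 + 31700000 = 31700677 Ω.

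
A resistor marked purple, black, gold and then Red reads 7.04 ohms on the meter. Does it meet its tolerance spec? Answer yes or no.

yes

Violet → 7 (first significant figure)
Black → 0 (second significant figure)
Gold → ×0.1 multiplier
Red → ±2% tolerance
70 × 0.1 = 7 Ω
Allowed range: 6.86 Ω to 7.14 Ω.
7.04 ohms lies inside that range.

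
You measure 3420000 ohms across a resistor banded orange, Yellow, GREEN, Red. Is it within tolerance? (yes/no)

yes

Orange → 3 (first significant figure)
Yellow → 4 (second significant figure)
Green → ×10^5 multiplier
Red → ±2% tolerance
34 × 100000 = 3400000 Ω
Allowed range: 3332000 Ω to 3468000 Ω.
3420000 ohms lies inside that range.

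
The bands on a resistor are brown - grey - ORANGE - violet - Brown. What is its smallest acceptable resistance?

Brown → 1 (first significant figure)
Grey → 8 (second significant figure)
Orange → 3 (third significant figure)
Violet → ×10^7 multiplier
Brown → ±1% tolerance
183 × 10000000 = 1830000000 Ω
Smallest = 1830000000 × (1 − 1/100) = 1811700000 Ω.

1811700000 Ω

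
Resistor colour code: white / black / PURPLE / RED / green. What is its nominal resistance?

90700 Ω

White → 9 (first significant figure)
Black → 0 (second significant figure)
Violet → 7 (third significant figure)
Red → ×10^2 multiplier
907 × 100 = 90700 Ω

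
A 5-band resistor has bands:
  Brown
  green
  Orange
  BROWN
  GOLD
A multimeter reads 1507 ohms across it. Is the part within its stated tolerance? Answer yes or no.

Brown → 1 (first significant figure)
Green → 5 (second significant figure)
Orange → 3 (third significant figure)
Brown → ×10 multiplier
Gold → ±5% tolerance
153 × 10 = 1530 Ω
Allowed range: 1453.5 Ω to 1606.5 Ω.
1507 ohms lies inside that range.

yes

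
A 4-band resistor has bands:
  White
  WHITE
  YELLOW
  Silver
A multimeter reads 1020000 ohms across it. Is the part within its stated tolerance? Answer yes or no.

yes

White → 9 (first significant figure)
White → 9 (second significant figure)
Yellow → ×10^4 multiplier
Silver → ±10% tolerance
99 × 10000 = 990000 Ω
Allowed range: 891000 Ω to 1089000 Ω.
1020000 ohms lies inside that range.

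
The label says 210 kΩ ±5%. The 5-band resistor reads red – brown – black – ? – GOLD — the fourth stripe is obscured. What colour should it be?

210000 Ω = 210 × 10^3.
The fourth band is the multiplier, 10^3, which is orange.

orange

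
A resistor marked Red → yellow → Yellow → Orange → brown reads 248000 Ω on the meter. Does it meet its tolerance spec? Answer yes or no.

no

Red → 2 (first significant figure)
Yellow → 4 (second significant figure)
Yellow → 4 (third significant figure)
Orange → ×10^3 multiplier
Brown → ±1% tolerance
244 × 1000 = 244000 Ω
Allowed range: 241560 Ω to 246440 Ω.
248000 Ω lies outside that range.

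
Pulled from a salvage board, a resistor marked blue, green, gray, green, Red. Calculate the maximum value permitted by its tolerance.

67116000 Ω

Blue → 6 (first significant figure)
Green → 5 (second significant figure)
Grey → 8 (third significant figure)
Green → ×10^5 multiplier
Red → ±2% tolerance
658 × 100000 = 65800000 Ω
Maximum = 65800000 × (1 + 2/100) = 67116000 Ω.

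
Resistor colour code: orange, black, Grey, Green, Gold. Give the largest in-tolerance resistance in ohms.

Orange → 3 (first significant figure)
Black → 0 (second significant figure)
Grey → 8 (third significant figure)
Green → ×10^5 multiplier
Gold → ±5% tolerance
308 × 100000 = 30800000 Ω
Largest = 30800000 × (1 + 5/100) = 32340000 Ω.

32340000 Ω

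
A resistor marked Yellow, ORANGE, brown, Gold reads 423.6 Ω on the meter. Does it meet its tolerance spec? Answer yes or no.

yes

Yellow → 4 (first significant figure)
Orange → 3 (second significant figure)
Brown → ×10 multiplier
Gold → ±5% tolerance
43 × 10 = 430 Ω
Allowed range: 408.5 Ω to 451.5 Ω.
423.6 Ω lies inside that range.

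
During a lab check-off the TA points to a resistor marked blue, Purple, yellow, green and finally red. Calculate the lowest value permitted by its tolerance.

66052000 Ω

Blue → 6 (first significant figure)
Violet → 7 (second significant figure)
Yellow → 4 (third significant figure)
Green → ×10^5 multiplier
Red → ±2% tolerance
674 × 100000 = 67400000 Ω
Lowest = 67400000 × (1 − 2/100) = 66052000 Ω.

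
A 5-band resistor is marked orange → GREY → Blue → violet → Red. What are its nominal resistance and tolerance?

3860000000 Ω ±2%

Orange → 3 (first significant figure)
Grey → 8 (second significant figure)
Blue → 6 (third significant figure)
Violet → ×10^7 multiplier
Red → ±2% tolerance
386 × 10000000 = 3860000000 Ω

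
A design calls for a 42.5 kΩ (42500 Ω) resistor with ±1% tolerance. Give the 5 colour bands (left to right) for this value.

yellow, red, green, red, brown

42500 Ω = 425 × 10^2.
4 → yellow
2 → red
5 → green
Multiplier 10^2 → red.
±1% tolerance → brown.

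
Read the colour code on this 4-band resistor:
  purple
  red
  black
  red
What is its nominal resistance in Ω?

Violet → 7 (first significant figure)
Red → 2 (second significant figure)
Black → ×1 multiplier
72 × 1 = 72 Ω

72 Ω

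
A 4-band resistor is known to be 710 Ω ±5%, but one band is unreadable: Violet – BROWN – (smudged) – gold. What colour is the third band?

710 Ω = 71 × 10^1.
The third band is the multiplier, 10^1, which is brown.

brown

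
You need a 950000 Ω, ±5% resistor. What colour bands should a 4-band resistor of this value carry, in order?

white, green, yellow, gold

950000 Ω = 95 × 10^4.
9 → white
5 → green
Multiplier 10^4 → yellow.
±5% tolerance → gold.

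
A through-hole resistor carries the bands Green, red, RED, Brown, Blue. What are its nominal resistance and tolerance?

Green → 5 (first significant figure)
Red → 2 (second significant figure)
Red → 2 (third significant figure)
Brown → ×10 multiplier
Blue → ±0.25% tolerance
522 × 10 = 5220 Ω

5220 Ω ±0.25%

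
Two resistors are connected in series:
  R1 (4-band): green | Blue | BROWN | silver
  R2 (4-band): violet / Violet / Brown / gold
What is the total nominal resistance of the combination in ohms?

1330 Ω

R1: green, blue → 56; brown ×10 → 560 Ω.
R2: violet, violet → 77; brown ×10 → 770 Ω.
Series: 560 + 770 = 1330 Ω.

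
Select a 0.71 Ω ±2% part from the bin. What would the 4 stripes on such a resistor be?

violet, brown, silver, red

0.71 Ω = 71 × 10^-2.
7 → violet
1 → brown
Multiplier 10^-2 → silver.
±2% tolerance → red.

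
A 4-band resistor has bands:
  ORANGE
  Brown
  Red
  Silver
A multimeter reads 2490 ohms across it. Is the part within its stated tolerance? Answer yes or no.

Orange → 3 (first significant figure)
Brown → 1 (second significant figure)
Red → ×10^2 multiplier
Silver → ±10% tolerance
31 × 100 = 3100 Ω
Allowed range: 2790 Ω to 3410 Ω.
2490 ohms lies outside that range.

no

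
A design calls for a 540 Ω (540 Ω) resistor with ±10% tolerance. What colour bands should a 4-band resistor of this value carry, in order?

540 Ω = 54 × 10^1.
5 → green
4 → yellow
Multiplier 10^1 → brown.
±10% tolerance → silver.

green, yellow, brown, silver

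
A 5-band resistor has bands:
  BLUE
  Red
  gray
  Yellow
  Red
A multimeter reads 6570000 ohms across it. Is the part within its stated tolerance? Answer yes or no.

Blue → 6 (first significant figure)
Red → 2 (second significant figure)
Grey → 8 (third significant figure)
Yellow → ×10^4 multiplier
Red → ±2% tolerance
628 × 10000 = 6280000 Ω
Allowed range: 6154400 Ω to 6405600 Ω.
6570000 ohms lies outside that range.

no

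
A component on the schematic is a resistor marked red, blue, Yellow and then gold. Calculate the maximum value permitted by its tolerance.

273000 Ω

Red → 2 (first significant figure)
Blue → 6 (second significant figure)
Yellow → ×10^4 multiplier
Gold → ±5% tolerance
26 × 10000 = 260000 Ω
Maximum = 260000 × (1 + 5/100) = 273000 Ω.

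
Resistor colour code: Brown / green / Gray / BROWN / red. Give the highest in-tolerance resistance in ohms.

1611.6 Ω

Brown → 1 (first significant figure)
Green → 5 (second significant figure)
Grey → 8 (third significant figure)
Brown → ×10 multiplier
Red → ±2% tolerance
158 × 10 = 1580 Ω
Highest = 1580 × (1 + 2/100) = 1611.6 Ω.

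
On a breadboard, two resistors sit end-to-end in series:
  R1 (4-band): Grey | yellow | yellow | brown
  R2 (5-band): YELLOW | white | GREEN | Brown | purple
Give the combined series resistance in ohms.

844950 Ω

R1: grey, yellow → 84; yellow ×10^4 → 840000 Ω.
R2: yellow, white, green → 495; brown ×10 → 4950 Ω.
Series: 840000 + 4950 = 844950 Ω.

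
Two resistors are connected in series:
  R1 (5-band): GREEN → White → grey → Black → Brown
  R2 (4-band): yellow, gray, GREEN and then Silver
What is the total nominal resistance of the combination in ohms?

R1: green, white, grey → 598; black ×1 → 598 Ω.
R2: yellow, grey → 48; green ×10^5 → 4800000 Ω.
Series: 598 + 4800000 = 4800598 Ω.

4800598 Ω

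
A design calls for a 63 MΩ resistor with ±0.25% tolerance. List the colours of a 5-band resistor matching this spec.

blue, orange, black, green, blue

63000000 Ω = 630 × 10^5.
6 → blue
3 → orange
0 → black
Multiplier 10^5 → green.
±0.25% tolerance → blue.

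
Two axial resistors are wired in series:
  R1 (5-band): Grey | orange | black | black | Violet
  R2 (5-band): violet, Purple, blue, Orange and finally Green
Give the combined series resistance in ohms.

776830 Ω

R1: grey, orange, black → 830; black ×1 → 830 Ω.
R2: violet, violet, blue → 776; orange ×10^3 → 776000 Ω.
Series: 830 + 776000 = 776830 Ω.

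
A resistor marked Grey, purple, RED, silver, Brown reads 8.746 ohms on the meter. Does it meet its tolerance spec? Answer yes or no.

Grey → 8 (first significant figure)
Violet → 7 (second significant figure)
Red → 2 (third significant figure)
Silver → ×0.01 multiplier
Brown → ±1% tolerance
872 × 0.01 = 8.72 Ω
Allowed range: 8.6328 Ω to 8.8072 Ω.
8.746 ohms lies inside that range.

yes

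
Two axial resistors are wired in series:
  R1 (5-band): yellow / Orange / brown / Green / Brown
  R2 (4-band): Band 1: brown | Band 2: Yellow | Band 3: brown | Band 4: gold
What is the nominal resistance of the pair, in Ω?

43100140 Ω

R1: yellow, orange, brown → 431; green ×10^5 → 43100000 Ω.
R2: brown, yellow → 14; brown ×10 → 140 Ω.
Series: 43100000 + 140 = 43100140 Ω.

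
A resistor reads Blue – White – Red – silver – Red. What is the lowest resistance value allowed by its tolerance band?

Blue → 6 (first significant figure)
White → 9 (second significant figure)
Red → 2 (third significant figure)
Silver → ×0.01 multiplier
Red → ±2% tolerance
692 × 0.01 = 6.92 Ω
Lowest = 6.92 × (1 − 2/100) = 6.7816 Ω.

6.7816 Ω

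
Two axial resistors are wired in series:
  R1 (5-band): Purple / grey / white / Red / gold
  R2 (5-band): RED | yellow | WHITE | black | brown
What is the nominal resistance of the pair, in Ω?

79149 Ω

R1: violet, grey, white → 789; red ×10^2 → 78900 Ω.
R2: red, yellow, white → 249; black ×1 → 249 Ω.
Series: 78900 + 249 = 79149 Ω.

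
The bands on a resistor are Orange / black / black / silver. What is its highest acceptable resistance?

Orange → 3 (first significant figure)
Black → 0 (second significant figure)
Black → ×1 multiplier
Silver → ±10% tolerance
30 × 1 = 30 Ω
Highest = 30 × (1 + 10/100) = 33 Ω.

33 Ω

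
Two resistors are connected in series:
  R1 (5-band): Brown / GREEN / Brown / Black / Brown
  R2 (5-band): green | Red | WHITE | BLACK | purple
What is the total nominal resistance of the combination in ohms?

680 Ω

R1: brown, green, brown → 151; black ×1 → 151 Ω.
R2: green, red, white → 529; black ×1 → 529 Ω.
Series: 151 + 529 = 680 Ω.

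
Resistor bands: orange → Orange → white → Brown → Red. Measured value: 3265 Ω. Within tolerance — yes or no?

no

Orange → 3 (first significant figure)
Orange → 3 (second significant figure)
White → 9 (third significant figure)
Brown → ×10 multiplier
Red → ±2% tolerance
339 × 10 = 3390 Ω
Allowed range: 3322.2 Ω to 3457.8 Ω.
3265 Ω lies outside that range.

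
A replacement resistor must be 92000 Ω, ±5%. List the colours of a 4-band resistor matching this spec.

white, red, orange, gold

92000 Ω = 92 × 10^3.
9 → white
2 → red
Multiplier 10^3 → orange.
±5% tolerance → gold.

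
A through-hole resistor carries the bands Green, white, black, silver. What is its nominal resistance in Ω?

59 Ω

Green → 5 (first significant figure)
White → 9 (second significant figure)
Black → ×1 multiplier
59 × 1 = 59 Ω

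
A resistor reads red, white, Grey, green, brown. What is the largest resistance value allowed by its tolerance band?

30098000 Ω

Red → 2 (first significant figure)
White → 9 (second significant figure)
Grey → 8 (third significant figure)
Green → ×10^5 multiplier
Brown → ±1% tolerance
298 × 100000 = 29800000 Ω
Largest = 29800000 × (1 + 1/100) = 30098000 Ω.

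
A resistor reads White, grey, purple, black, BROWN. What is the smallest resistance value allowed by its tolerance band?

White → 9 (first significant figure)
Grey → 8 (second significant figure)
Violet → 7 (third significant figure)
Black → ×1 multiplier
Brown → ±1% tolerance
987 × 1 = 987 Ω
Smallest = 987 × (1 − 1/100) = 977.13 Ω.

977.13 Ω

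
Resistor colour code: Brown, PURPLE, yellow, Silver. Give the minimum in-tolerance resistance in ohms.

Brown → 1 (first significant figure)
Violet → 7 (second significant figure)
Yellow → ×10^4 multiplier
Silver → ±10% tolerance
17 × 10000 = 170000 Ω
Minimum = 170000 × (1 − 10/100) = 153000 Ω.

153000 Ω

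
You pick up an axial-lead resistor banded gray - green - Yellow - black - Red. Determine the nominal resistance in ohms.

Grey → 8 (first significant figure)
Green → 5 (second significant figure)
Yellow → 4 (third significant figure)
Black → ×1 multiplier
854 × 1 = 854 Ω

854 Ω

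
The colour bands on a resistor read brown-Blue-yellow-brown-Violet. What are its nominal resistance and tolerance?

Brown → 1 (first significant figure)
Blue → 6 (second significant figure)
Yellow → 4 (third significant figure)
Brown → ×10 multiplier
Violet → ±0.1% tolerance
164 × 10 = 1640 Ω

1640 Ω ±0.1%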